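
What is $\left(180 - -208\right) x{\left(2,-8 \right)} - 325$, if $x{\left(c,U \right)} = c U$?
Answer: $-6533$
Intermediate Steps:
$x{\left(c,U \right)} = U c$
$\left(180 - -208\right) x{\left(2,-8 \right)} - 325 = \left(180 - -208\right) \left(\left(-8\right) 2\right) - 325 = \left(180 + 208\right) \left(-16\right) - 325 = 388 \left(-16\right) - 325 = -6208 - 325 = -6533$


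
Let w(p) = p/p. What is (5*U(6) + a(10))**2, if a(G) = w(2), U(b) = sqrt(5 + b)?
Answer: 276 + 10*sqrt(11) ≈ 309.17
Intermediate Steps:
w(p) = 1
a(G) = 1
(5*U(6) + a(10))**2 = (5*sqrt(5 + 6) + 1)**2 = (5*sqrt(11) + 1)**2 = (1 + 5*sqrt(11))**2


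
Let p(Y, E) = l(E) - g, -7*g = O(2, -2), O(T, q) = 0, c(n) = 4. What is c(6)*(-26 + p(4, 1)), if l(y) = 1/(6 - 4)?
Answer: -102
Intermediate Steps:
l(y) = 1/2
g = 0 (g = -1/7*0 = 0)
p(Y, E) = 1/2 (p(Y, E) = 1/2 - 1*0 = 1/2 + 0 = 1/2)
c(6)*(-26 + p(4, 1)) = 4*(-26 + 1/2) = 4*(-51/2) = -102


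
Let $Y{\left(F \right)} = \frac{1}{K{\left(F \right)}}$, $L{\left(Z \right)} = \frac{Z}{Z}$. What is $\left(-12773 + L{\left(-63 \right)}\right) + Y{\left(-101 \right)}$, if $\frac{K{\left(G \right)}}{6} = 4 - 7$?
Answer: $- \frac{229897}{18} \approx -12772.0$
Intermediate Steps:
$K{\left(G \right)} = -18$ ($K{\left(G \right)} = 6 \left(4 - 7\right) = 6 \left(-3\right) = -18$)
$L{\left(Z \right)} = 1$
$Y{\left(F \right)} = - \frac{1}{18}$ ($Y{\left(F \right)} = \frac{1}{-18} = - \frac{1}{18}$)
$\left(-12773 + L{\left(-63 \right)}\right) + Y{\left(-101 \right)} = \left(-12773 + 1\right) - \frac{1}{18} = -12772 - \frac{1}{18} = - \frac{229897}{18}$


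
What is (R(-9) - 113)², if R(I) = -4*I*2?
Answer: 1681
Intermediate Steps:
R(I) = -8*I
(R(-9) - 113)² = (-8*(-9) - 113)² = (72 - 113)² = (-41)² = 1681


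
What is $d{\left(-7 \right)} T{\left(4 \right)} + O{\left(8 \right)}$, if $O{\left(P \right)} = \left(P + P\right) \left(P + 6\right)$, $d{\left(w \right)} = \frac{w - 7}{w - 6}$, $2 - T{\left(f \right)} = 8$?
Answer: $\frac{2828}{13} \approx 217.54$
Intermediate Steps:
$T{\left(f \right)} = -6$ ($T{\left(f \right)} = 2 - 8 = -6$)
$d{\left(w \right)} = \frac{-7 + w}{-6 + w}$
$O{\left(P \right)} = 2 P \left(6 + P\right)$
$d{\left(-7 \right)} T{\left(4 \right)} + O{\left(8 \right)} = \frac{-7 - 7}{-6 - 7} \left(-6\right) + 2 \cdot 8 \left(6 + 8\right) = \frac{1}{-13} \left(-14\right) \left(-6\right) + 2 \cdot 8 \cdot 14 = \left(- \frac{1}{13}\right) \left(-14\right) \left(-6\right) + 224 = \frac{14}{13} \left(-6\right) + 224 = - \frac{84}{13} + 224 = \frac{2828}{13}$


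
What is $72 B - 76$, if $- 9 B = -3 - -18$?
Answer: $-196$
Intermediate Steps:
$B = - \frac{5}{3}$ ($B = - \frac{-3 - -18}{9} = - \frac{-3 + 18}{9} = \left(- \frac{1}{9}\right) 15 = - \frac{5}{3} \approx -1.6667$)
$72 B - 76 = 72 \left(- \frac{5}{3}\right) - 76 = -120 - 76 = -196$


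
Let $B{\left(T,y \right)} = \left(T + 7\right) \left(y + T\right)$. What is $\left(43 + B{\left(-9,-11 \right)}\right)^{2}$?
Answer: $6889$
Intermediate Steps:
$B{\left(T,y \right)} = \left(7 + T\right) \left(T + y\right)$
$\left(43 + B{\left(-9,-11 \right)}\right)^{2} = \left(43 + \left(\left(-9\right)^{2} + 7 \left(-9\right) + 7 \left(-11\right) - -99\right)\right)^{2} = \left(43 + \left(81 - 63 - 77 + 99\right)\right)^{2} = \left(43 + 40\right)^{2} = 83^{2} = 6889$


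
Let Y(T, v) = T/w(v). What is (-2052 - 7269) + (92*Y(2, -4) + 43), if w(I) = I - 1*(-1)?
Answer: -28018/3 ≈ -9339.3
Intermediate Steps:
w(I) = 1 + I (w(I) = I + 1 = 1 + I)
Y(T, v) = T/(1 + v)
(-2052 - 7269) + (92*Y(2, -4) + 43) = (-2052 - 7269) + (92*(2/(1 - 4)) + 43) = -9321 + (92*(2/(-3)) + 43) = -9321 + (92*(2*(-⅓)) + 43) = -9321 + (92*(-⅔) + 43) = -9321 + (-184/3 + 43) = -9321 - 55/3 = -28018/3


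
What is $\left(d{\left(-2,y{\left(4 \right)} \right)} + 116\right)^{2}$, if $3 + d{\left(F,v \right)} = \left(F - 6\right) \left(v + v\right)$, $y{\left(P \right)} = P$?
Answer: $2401$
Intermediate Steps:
$d{\left(F,v \right)} = -3 + 2 v \left(-6 + F\right)$ ($d{\left(F,v \right)} = -3 + \left(F - 6\right) \left(v + v\right) = -3 + \left(-6 + F\right) 2 v = -3 + 2 v \left(-6 + F\right)$)
$\left(d{\left(-2,y{\left(4 \right)} \right)} + 116\right)^{2} = \left(\left(-3 - 48 + 2 \left(-2\right) 4\right) + 116\right)^{2} = \left(\left(-3 - 48 - 16\right) + 116\right)^{2} = \left(-67 + 116\right)^{2} = 49^{2} = 2401$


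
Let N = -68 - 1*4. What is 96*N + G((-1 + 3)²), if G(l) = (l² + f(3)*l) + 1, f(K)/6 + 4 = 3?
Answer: -6919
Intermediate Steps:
f(K) = -6 (f(K) = -24 + 6*3 = -24 + 18 = -6)
G(l) = 1 + l² - 6*l (G(l) = (l² - 6*l) + 1 = 1 + l² - 6*l)
N = -72 (N = -68 - 4 = -72)
96*N + G((-1 + 3)²) = 96*(-72) + (1 + ((-1 + 3)²)² - 6*(-1 + 3)²) = -6912 + (1 + (2²)² - 6*2²) = -6912 + (1 + 4² - 6*4) = -6912 + (1 + 16 - 24) = -6912 - 7 = -6919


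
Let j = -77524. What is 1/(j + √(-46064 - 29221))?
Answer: -77524/6010045861 - 3*I*√8365/6010045861 ≈ -1.2899e-5 - 4.5654e-8*I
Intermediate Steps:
1/(j + √(-46064 - 29221)) = 1/(-77524 + √(-46064 - 29221)) = 1/(-77524 + √(-75285)) = 1/(-77524 + 3*I*√8365)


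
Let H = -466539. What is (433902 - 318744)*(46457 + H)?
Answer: -48375802956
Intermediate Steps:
(433902 - 318744)*(46457 + H) = (433902 - 318744)*(46457 - 466539) = 115158*(-420082) = -48375802956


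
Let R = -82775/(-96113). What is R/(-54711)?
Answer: -82775/5258438343 ≈ -1.5741e-5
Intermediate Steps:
R = 82775/96113 (R = -82775*(-1/96113) = 82775/96113 ≈ 0.86123)
R/(-54711) = (82775/96113)/(-54711) = (82775/96113)*(-1/54711) = -82775/5258438343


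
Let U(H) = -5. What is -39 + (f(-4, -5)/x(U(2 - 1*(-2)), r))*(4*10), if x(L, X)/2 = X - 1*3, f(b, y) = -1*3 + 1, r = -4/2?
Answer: -31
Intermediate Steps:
r = -2 (r = -4*½ = -2)
f(b, y) = -2 (f(b, y) = -3 + 1 = -2)
x(L, X) = -6 + 2*X (x(L, X) = 2*(X - 1*3) = 2*(X - 3) = 2*(-3 + X) = -6 + 2*X)
-39 + (f(-4, -5)/x(U(2 - 1*(-2)), r))*(4*10) = -39 + (-2/(-6 + 2*(-2)))*(4*10) = -39 - 2/(-6 - 4)*40 = -39 - 2/(-10)*40 = -39 - 2*(-⅒)*40 = -39 + (⅕)*40 = -39 + 8 = -31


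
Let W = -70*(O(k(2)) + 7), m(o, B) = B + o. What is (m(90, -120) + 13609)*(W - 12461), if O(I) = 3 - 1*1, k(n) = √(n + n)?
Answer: -177762689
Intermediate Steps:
k(n) = √2*√n (k(n) = √(2*n) = √2*√n)
O(I) = 2 (O(I) = 3 - 1 = 2)
W = -630 (W = -70*(2 + 7) = -70*9 = -630)
(m(90, -120) + 13609)*(W - 12461) = ((-120 + 90) + 13609)*(-630 - 12461) = (-30 + 13609)*(-13091) = 13579*(-13091) = -177762689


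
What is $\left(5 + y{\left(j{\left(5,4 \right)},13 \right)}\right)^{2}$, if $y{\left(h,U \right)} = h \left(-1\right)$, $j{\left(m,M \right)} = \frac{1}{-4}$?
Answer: $\frac{441}{16} \approx 27.563$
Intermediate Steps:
$j{\left(m,M \right)} = - \frac{1}{4}$
$y{\left(h,U \right)} = - h$
$\left(5 + y{\left(j{\left(5,4 \right)},13 \right)}\right)^{2} = \left(5 - - \frac{1}{4}\right)^{2} = \left(5 + \frac{1}{4}\right)^{2} = \left(\frac{21}{4}\right)^{2} = \frac{441}{16}$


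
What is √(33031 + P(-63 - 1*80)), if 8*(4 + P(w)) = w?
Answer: √528146/4 ≈ 181.68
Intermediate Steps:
P(w) = -4 + w/8
√(33031 + P(-63 - 1*80)) = √(33031 + (-4 + (-63 - 1*80)/8)) = √(33031 + (-4 + (-63 - 80)/8)) = √(33031 + (-4 + (⅛)*(-143))) = √(33031 + (-4 - 143/8)) = √(33031 - 175/8) = √(264073/8) = √528146/4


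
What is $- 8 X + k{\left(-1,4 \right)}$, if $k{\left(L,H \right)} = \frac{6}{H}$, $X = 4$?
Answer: $- \frac{61}{2} \approx -30.5$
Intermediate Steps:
$- 8 X + k{\left(-1,4 \right)} = \left(-8\right) 4 + \frac{6}{4} = -32 + 6 \cdot \frac{1}{4} = -32 + \frac{3}{2} = - \frac{61}{2}$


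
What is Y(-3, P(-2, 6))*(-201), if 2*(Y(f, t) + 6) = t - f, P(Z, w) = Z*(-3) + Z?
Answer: 1005/2 ≈ 502.50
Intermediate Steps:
P(Z, w) = -2*Z (P(Z, w) = -3*Z + Z = -2*Z)
Y(f, t) = -6 + t/2 - f/2 (Y(f, t) = -6 + (t - f)/2 = -6 + (t/2 - f/2) = -6 + t/2 - f/2)
Y(-3, P(-2, 6))*(-201) = (-6 + (-2*(-2))/2 - ½*(-3))*(-201) = (-6 + (½)*4 + 3/2)*(-201) = (-6 + 2 + 3/2)*(-201) = -5/2*(-201) = 1005/2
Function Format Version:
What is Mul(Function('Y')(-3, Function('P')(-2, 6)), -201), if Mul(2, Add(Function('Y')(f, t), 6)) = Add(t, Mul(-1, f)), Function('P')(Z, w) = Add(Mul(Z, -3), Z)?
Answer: Rational(1005, 2) ≈ 502.50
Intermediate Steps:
Function('P')(Z, w) = Mul(-2, Z) (Function('P')(Z, w) = Add(Mul(-3, Z), Z) = Mul(-2, Z))
Function('Y')(f, t) = Add(-6, Mul(Rational(1, 2), t), Mul(Rational(-1, 2), f)) (Function('Y')(f, t) = Add(-6, Mul(Rational(1, 2), Add(t, Mul(-1, f)))) = Add(-6, Add(Mul(Rational(1, 2), t), Mul(Rational(-1, 2), f))) = Add(-6, Mul(Rational(1, 2), t), Mul(Rational(-1, 2), f)))
Mul(Function('Y')(-3, Function('P')(-2, 6)), -201) = Mul(Add(-6, Mul(Rational(1, 2), Mul(-2, -2)), Mul(Rational(-1, 2), -3)), -201) = Mul(Add(-6, Mul(Rational(1, 2), 4), Rational(3, 2)), -201) = Mul(Add(-6, 2, Rational(3, 2)), -201) = Mul(Rational(-5, 2), -201) = Rational(1005, 2)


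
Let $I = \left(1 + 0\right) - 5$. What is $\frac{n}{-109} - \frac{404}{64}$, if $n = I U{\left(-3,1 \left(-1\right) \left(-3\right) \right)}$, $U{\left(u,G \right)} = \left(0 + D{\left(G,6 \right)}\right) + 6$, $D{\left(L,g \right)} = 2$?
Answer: $- \frac{10497}{1744} \approx -6.0189$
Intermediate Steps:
$I = -4$ ($I = 1 - 5 = -4$)
$U{\left(u,G \right)} = 8$ ($U{\left(u,G \right)} = \left(0 + 2\right) + 6 = 2 + 6 = 8$)
$n = -32$ ($n = \left(-4\right) 8 = -32$)
$\frac{n}{-109} - \frac{404}{64} = - \frac{32}{-109} - \frac{404}{64} = \left(-32\right) \left(- \frac{1}{109}\right) - \frac{101}{16} = \frac{32}{109} - \frac{101}{16} = - \frac{10497}{1744}$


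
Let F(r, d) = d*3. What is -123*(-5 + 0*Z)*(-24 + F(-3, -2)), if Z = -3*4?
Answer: -18450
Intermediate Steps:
F(r, d) = 3*d
Z = -12
-123*(-5 + 0*Z)*(-24 + F(-3, -2)) = -123*(-5 + 0*(-12))*(-24 + 3*(-2)) = -123*(-5 + 0)*(-24 - 6) = -(-615)*(-30) = -123*150 = -18450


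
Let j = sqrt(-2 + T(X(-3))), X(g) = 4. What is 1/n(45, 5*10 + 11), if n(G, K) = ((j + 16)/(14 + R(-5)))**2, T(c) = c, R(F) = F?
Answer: 81/(16 + sqrt(2))**2 ≈ 0.26710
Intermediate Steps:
j = sqrt(2) (j = sqrt(-2 + 4) = sqrt(2) ≈ 1.4142)
n(G, K) = (16/9 + sqrt(2)/9)**2 (n(G, K) = ((sqrt(2) + 16)/(14 - 5))**2 = ((16 + sqrt(2))/9)**2 = ((16 + sqrt(2))*(1/9))**2 = (16/9 + sqrt(2)/9)**2)
1/n(45, 5*10 + 11) = 1/((16 + sqrt(2))**2/81) = 81/(16 + sqrt(2))**2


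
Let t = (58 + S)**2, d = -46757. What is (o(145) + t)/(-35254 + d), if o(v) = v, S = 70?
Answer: -16529/82011 ≈ -0.20155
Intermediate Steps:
t = 16384 (t = (58 + 70)**2 = 128**2 = 16384)
(o(145) + t)/(-35254 + d) = (145 + 16384)/(-35254 - 46757) = 16529/(-82011) = 16529*(-1/82011) = -16529/82011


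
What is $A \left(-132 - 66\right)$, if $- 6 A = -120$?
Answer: $-3960$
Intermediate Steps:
$A = 20$ ($A = \left(- \frac{1}{6}\right) \left(-120\right) = 20$)
$A \left(-132 - 66\right) = 20 \left(-132 - 66\right) = 20 \left(-198\right) = -3960$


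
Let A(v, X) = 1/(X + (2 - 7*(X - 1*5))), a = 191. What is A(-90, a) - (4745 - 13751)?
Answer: 9987653/1109 ≈ 9006.0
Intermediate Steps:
A(v, X) = 1/(37 - 6*X) (A(v, X) = 1/(X + (2 - 7*(X - 5))) = 1/(X + (2 - 7*(-5 + X))) = 1/(X + (2 + (35 - 7*X))) = 1/(X + (37 - 7*X)) = 1/(37 - 6*X))
A(-90, a) - (4745 - 13751) = -1/(-37 + 6*191) - (4745 - 13751) = -1/(-37 + 1146) - 1*(-9006) = -1/1109 + 9006 = 9987653/1109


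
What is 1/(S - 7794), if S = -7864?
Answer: -1/15658 ≈ -6.3865e-5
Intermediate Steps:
1/(S - 7794) = 1/(-7864 - 7794) = 1/(-15658) = -1/15658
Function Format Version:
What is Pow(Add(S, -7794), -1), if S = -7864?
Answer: Rational(-1, 15658) ≈ -6.3865e-5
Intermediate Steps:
Pow(Add(S, -7794), -1) = Pow(Add(-7864, -7794), -1) = Pow(-15658, -1) = Rational(-1, 15658)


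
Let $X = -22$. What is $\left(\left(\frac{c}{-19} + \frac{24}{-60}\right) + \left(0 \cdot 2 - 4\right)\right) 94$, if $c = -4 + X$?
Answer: $- \frac{27072}{95} \approx -284.97$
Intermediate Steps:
$c = -26$ ($c = -4 - 22 = -26$)
$\left(\left(\frac{c}{-19} + \frac{24}{-60}\right) + \left(0 \cdot 2 - 4\right)\right) 94 = \left(\left(- \frac{26}{-19} + \frac{24}{-60}\right) + \left(0 \cdot 2 - 4\right)\right) 94 = \left(\left(\left(-26\right) \left(- \frac{1}{19}\right) + 24 \left(- \frac{1}{60}\right)\right) + \left(0 - 4\right)\right) 94 = \left(\left(\frac{26}{19} - \frac{2}{5}\right) - 4\right) 94 = \left(\frac{92}{95} - 4\right) 94 = \left(- \frac{288}{95}\right) 94 = - \frac{27072}{95}$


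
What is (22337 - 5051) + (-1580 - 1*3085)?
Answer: 12621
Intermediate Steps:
(22337 - 5051) + (-1580 - 1*3085) = 17286 + (-1580 - 3085) = 17286 - 4665 = 12621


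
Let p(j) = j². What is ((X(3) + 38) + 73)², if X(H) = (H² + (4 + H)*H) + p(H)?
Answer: 22500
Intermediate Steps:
X(H) = 2*H² + H*(4 + H) (X(H) = (H² + (4 + H)*H) + H² = (H² + H*(4 + H)) + H² = 2*H² + H*(4 + H))
((X(3) + 38) + 73)² = ((3*(4 + 3*3) + 38) + 73)² = ((3*(4 + 9) + 38) + 73)² = ((3*13 + 38) + 73)² = ((39 + 38) + 73)² = (77 + 73)² = 150² = 22500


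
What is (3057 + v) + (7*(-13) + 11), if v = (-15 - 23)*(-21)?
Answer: 3775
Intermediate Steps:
v = 798 (v = -38*(-21) = 798)
(3057 + v) + (7*(-13) + 11) = (3057 + 798) + (7*(-13) + 11) = 3855 + (-91 + 11) = 3855 - 80 = 3775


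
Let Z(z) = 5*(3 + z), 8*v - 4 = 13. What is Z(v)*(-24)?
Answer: -615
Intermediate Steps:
v = 17/8 (v = ½ + (⅛)*13 = ½ + 13/8 = 17/8 ≈ 2.1250)
Z(z) = 15 + 5*z
Z(v)*(-24) = (15 + 5*(17/8))*(-24) = (15 + 85/8)*(-24) = (205/8)*(-24) = -615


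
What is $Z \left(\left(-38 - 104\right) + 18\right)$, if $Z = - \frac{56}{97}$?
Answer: $\frac{6944}{97} \approx 71.588$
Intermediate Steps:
$Z = - \frac{56}{97}$ ($Z = \left(-56\right) \frac{1}{97} = - \frac{56}{97} \approx -0.57732$)
$Z \left(\left(-38 - 104\right) + 18\right) = - \frac{56 \left(\left(-38 - 104\right) + 18\right)}{97} = - \frac{56 \left(-142 + 18\right)}{97} = \left(- \frac{56}{97}\right) \left(-124\right) = \frac{6944}{97}$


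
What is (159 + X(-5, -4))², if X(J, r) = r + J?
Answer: 22500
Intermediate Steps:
X(J, r) = J + r
(159 + X(-5, -4))² = (159 + (-5 - 4))² = (159 - 9)² = 150² = 22500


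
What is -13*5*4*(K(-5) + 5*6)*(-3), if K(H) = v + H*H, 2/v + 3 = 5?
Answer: 43680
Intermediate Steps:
v = 1 (v = 2/(-3 + 5) = 2/2 = 2*(½) = 1)
K(H) = 1 + H² (K(H) = 1 + H*H = 1 + H²)
-13*5*4*(K(-5) + 5*6)*(-3) = -13*5*4*((1 + (-5)²) + 5*6)*(-3) = -260*((1 + 25) + 30)*(-3) = -260*(26 + 30)*(-3) = -260*56*(-3) = -13*1120*(-3) = -14560*(-3) = 43680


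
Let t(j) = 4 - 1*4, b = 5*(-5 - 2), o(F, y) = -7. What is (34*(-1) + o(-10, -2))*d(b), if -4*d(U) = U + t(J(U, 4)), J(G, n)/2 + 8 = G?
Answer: -1435/4 ≈ -358.75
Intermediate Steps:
b = -35 (b = 5*(-7) = -35)
J(G, n) = -16 + 2*G
t(j) = 0 (t(j) = 4 - 4 = 0)
d(U) = -U/4 (d(U) = -(U + 0)/4 = -U/4)
(34*(-1) + o(-10, -2))*d(b) = (34*(-1) - 7)*(-¼*(-35)) = (-34 - 7)*(35/4) = -41*35/4 = -1435/4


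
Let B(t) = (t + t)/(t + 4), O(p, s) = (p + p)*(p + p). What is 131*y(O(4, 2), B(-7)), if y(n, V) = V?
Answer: 1834/3 ≈ 611.33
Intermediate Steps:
O(p, s) = 4*p² (O(p, s) = (2*p)*(2*p) = 4*p²)
B(t) = 2*t/(4 + t) (B(t) = (2*t)/(4 + t) = 2*t/(4 + t))
131*y(O(4, 2), B(-7)) = 131*(2*(-7)/(4 - 7)) = 131*(2*(-7)/(-3)) = 131*(2*(-7)*(-⅓)) = 131*(14/3) = 1834/3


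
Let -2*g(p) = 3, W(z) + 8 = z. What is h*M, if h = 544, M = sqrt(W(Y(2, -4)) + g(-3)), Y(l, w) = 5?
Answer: 816*I*sqrt(2) ≈ 1154.0*I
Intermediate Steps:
W(z) = -8 + z
g(p) = -3/2 (g(p) = -1/2*3 = -3/2)
M = 3*I*sqrt(2)/2 (M = sqrt((-8 + 5) - 3/2) = sqrt(-3 - 3/2) = sqrt(-9/2) = 3*I*sqrt(2)/2 ≈ 2.1213*I)
h*M = 544*(3*I*sqrt(2)/2) = 816*I*sqrt(2)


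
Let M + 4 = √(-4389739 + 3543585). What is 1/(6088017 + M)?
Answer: 6088013/37063903134323 - I*√846154/37063903134323 ≈ 1.6426e-7 - 2.4818e-11*I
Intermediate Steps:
M = -4 + I*√846154 (M = -4 + √(-4389739 + 3543585) = -4 + √(-846154) = -4 + I*√846154 ≈ -4.0 + 919.87*I)
1/(6088017 + M) = 1/(6088017 + (-4 + I*√846154)) = 1/(6088013 + I*√846154)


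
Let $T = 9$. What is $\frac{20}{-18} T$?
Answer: $-10$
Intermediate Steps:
$\frac{20}{-18} T = \frac{20}{-18} \cdot 9 = 20 \left(- \frac{1}{18}\right) 9 = \left(- \frac{10}{9}\right) 9 = -10$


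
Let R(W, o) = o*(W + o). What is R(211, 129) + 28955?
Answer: 72815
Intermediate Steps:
R(211, 129) + 28955 = 129*(211 + 129) + 28955 = 129*340 + 28955 = 43860 + 28955 = 72815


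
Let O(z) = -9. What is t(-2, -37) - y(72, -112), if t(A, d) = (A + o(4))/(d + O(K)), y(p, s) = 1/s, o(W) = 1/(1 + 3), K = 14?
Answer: 121/2576 ≈ 0.046972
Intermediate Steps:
o(W) = 1/4
t(A, d) = (1/4 + A)/(-9 + d) (t(A, d) = (A + 1/4)/(d - 9) = (1/4 + A)/(-9 + d))
t(-2, -37) - y(72, -112) = (1/4 - 2)/(-9 - 37) - 1/(-112) = -7/4/(-46) - 1*(-1/112) = -1/46*(-7/4) + 1/112 = 7/184 + 1/112 = 121/2576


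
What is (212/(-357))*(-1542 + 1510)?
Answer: 6784/357 ≈ 19.003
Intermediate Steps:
(212/(-357))*(-1542 + 1510) = (212*(-1/357))*(-32) = -212/357*(-32) = 6784/357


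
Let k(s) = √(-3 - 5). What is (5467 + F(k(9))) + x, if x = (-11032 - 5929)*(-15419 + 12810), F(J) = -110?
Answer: 44256606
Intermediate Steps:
k(s) = 2*I*√2 (k(s) = √(-8) = 2*I*√2)
x = 44251249 (x = -16961*(-2609) = 44251249)
(5467 + F(k(9))) + x = (5467 - 110) + 44251249 = 5357 + 44251249 = 44256606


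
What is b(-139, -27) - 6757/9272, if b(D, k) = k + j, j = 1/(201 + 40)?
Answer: -61952069/2234552 ≈ -27.725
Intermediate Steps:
j = 1/241 ≈ 0.0041494
b(D, k) = 1/241 + k (b(D, k) = k + 1/241 = 1/241 + k)
b(-139, -27) - 6757/9272 = (1/241 - 27) - 6757/9272 = -6506/241 - 6757*1/9272 = -6506/241 - 6757/9272 = -61952069/2234552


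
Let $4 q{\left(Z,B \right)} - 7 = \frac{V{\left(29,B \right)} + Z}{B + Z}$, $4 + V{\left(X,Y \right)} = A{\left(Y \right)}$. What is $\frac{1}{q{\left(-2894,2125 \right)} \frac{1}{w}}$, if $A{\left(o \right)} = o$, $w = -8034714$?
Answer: $- \frac{76280186}{19} \approx -4.0147 \cdot 10^{6}$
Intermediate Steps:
$V{\left(X,Y \right)} = -4 + Y$
$q{\left(Z,B \right)} = \frac{7}{4} + \frac{-4 + B + Z}{4 \left(B + Z\right)}$ ($q{\left(Z,B \right)} = \frac{7}{4} + \frac{\left(\left(-4 + B\right) + Z\right) \frac{1}{B + Z}}{4} = \frac{7}{4} + \frac{\left(-4 + B + Z\right) \frac{1}{B + Z}}{4} = \frac{7}{4} + \frac{\frac{1}{B + Z} \left(-4 + B + Z\right)}{4} = \frac{7}{4} + \frac{-4 + B + Z}{4 \left(B + Z\right)}$)
$\frac{1}{q{\left(-2894,2125 \right)} \frac{1}{w}} = \frac{1}{\frac{-1 + 2 \cdot 2125 + 2 \left(-2894\right)}{2125 - 2894} \frac{1}{-8034714}} = \frac{1}{\frac{-1 + 4250 - 5788}{-769} \left(- \frac{1}{8034714}\right)} = \frac{1}{\left(- \frac{1}{769}\right) \left(-1539\right) \left(- \frac{1}{8034714}\right)} = \frac{1}{\frac{1539}{769} \left(- \frac{1}{8034714}\right)} = \frac{1}{- \frac{19}{76280186}} = - \frac{76280186}{19}$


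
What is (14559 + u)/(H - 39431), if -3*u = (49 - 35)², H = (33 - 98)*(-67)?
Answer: -43481/105228 ≈ -0.41321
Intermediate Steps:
H = 4355 (H = -65*(-67) = 4355)
u = -196/3 (u = -(49 - 35)²/3 = -⅓*14² = -⅓*196 = -196/3 ≈ -65.333)
(14559 + u)/(H - 39431) = (14559 - 196/3)/(4355 - 39431) = (43481/3)/(-35076) = (43481/3)*(-1/35076) = -43481/105228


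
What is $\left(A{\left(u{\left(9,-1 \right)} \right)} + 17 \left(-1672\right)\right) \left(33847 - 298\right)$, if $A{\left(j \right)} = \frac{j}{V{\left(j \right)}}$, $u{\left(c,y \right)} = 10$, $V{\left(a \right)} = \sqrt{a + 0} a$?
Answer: $-953596776 + \frac{33549 \sqrt{10}}{10} \approx -9.5359 \cdot 10^{8}$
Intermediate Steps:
$V{\left(a \right)} = a^{\frac{3}{2}}$ ($V{\left(a \right)} = \sqrt{a} a = a^{\frac{3}{2}}$)
$A{\left(j \right)} = \frac{1}{\sqrt{j}}$ ($A{\left(j \right)} = \frac{j}{j^{\frac{3}{2}}} = \frac{1}{\sqrt{j}}$)
$\left(A{\left(u{\left(9,-1 \right)} \right)} + 17 \left(-1672\right)\right) \left(33847 - 298\right) = \left(\frac{1}{\sqrt{10}} + 17 \left(-1672\right)\right) \left(33847 - 298\right) = \left(\frac{\sqrt{10}}{10} - 28424\right) 33549 = \left(-28424 + \frac{\sqrt{10}}{10}\right) 33549 = -953596776 + \frac{33549 \sqrt{10}}{10}$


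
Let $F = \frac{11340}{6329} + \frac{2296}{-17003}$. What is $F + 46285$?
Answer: $\frac{711571300133}{15373141} \approx 46287.0$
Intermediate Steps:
$F = \frac{25468948}{15373141}$ ($F = 11340 \cdot \frac{1}{6329} + 2296 \left(- \frac{1}{17003}\right) = \frac{11340}{6329} - \frac{328}{2429} = \frac{25468948}{15373141} \approx 1.6567$)
$F + 46285 = \frac{25468948}{15373141} + 46285 = \frac{711571300133}{15373141}$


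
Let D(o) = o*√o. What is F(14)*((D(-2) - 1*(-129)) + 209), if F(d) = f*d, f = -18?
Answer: -85176 + 504*I*√2 ≈ -85176.0 + 712.76*I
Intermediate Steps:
D(o) = o^(3/2)
F(d) = -18*d
F(14)*((D(-2) - 1*(-129)) + 209) = (-18*14)*(((-2)^(3/2) - 1*(-129)) + 209) = -252*((-2*I*√2 + 129) + 209) = -252*((129 - 2*I*√2) + 209) = -252*(338 - 2*I*√2) = -85176 + 504*I*√2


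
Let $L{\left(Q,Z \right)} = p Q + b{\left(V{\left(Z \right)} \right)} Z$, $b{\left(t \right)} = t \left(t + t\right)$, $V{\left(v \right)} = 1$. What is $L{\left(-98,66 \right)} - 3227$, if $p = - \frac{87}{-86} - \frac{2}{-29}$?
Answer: $- \frac{3991520}{1247} \approx -3200.9$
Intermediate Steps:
$p = \frac{2695}{2494}$ ($p = \left(-87\right) \left(- \frac{1}{86}\right) - - \frac{2}{29} = \frac{87}{86} + \frac{2}{29} = \frac{2695}{2494} \approx 1.0806$)
$b{\left(t \right)} = 2 t^{2}$ ($b{\left(t \right)} = t 2 t = 2 t^{2}$)
$L{\left(Q,Z \right)} = 2 Z + \frac{2695 Q}{2494}$ ($L{\left(Q,Z \right)} = \frac{2695 Q}{2494} + 2 \cdot 1^{2} Z = \frac{2695 Q}{2494} + 2 \cdot 1 Z = \frac{2695 Q}{2494} + 2 Z = 2 Z + \frac{2695 Q}{2494}$)
$L{\left(-98,66 \right)} - 3227 = \left(2 \cdot 66 + \frac{2695}{2494} \left(-98\right)\right) - 3227 = \left(132 - \frac{132055}{1247}\right) - 3227 = \frac{32549}{1247} - 3227 = - \frac{3991520}{1247}$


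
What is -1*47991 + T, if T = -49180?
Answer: -97171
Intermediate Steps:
-1*47991 + T = -1*47991 - 49180 = -47991 - 49180 = -97171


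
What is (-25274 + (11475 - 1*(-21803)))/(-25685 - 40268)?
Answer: -8004/65953 ≈ -0.12136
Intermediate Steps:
(-25274 + (11475 - 1*(-21803)))/(-25685 - 40268) = (-25274 + (11475 + 21803))/(-65953) = (-25274 + 33278)*(-1/65953) = 8004*(-1/65953) = -8004/65953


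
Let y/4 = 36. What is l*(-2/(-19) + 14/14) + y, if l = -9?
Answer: 2547/19 ≈ 134.05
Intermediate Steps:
y = 144 (y = 4*36 = 144)
l*(-2/(-19) + 14/14) + y = -9*(-2/(-19) + 14/14) + 144 = -9*(-2*(-1/19) + 14*(1/14)) + 144 = -9*(2/19 + 1) + 144 = -9*21/19 + 144 = -189/19 + 144 = 2547/19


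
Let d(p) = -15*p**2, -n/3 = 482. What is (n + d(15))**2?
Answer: 23242041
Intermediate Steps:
n = -1446 (n = -3*482 = -1446)
(n + d(15))**2 = (-1446 - 15*15**2)**2 = (-1446 - 15*225)**2 = (-1446 - 3375)**2 = (-4821)**2 = 23242041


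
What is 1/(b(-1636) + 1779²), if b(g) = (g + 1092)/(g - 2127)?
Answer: 3763/11909297227 ≈ 3.1597e-7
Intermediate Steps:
b(g) = (1092 + g)/(-2127 + g)
1/(b(-1636) + 1779²) = 1/((1092 - 1636)/(-2127 - 1636) + 1779²) = 1/(-544/(-3763) + 3164841) = 1/(-1/3763*(-544) + 3164841) = 1/(544/3763 + 3164841) = 1/(11909297227/3763) = 3763/11909297227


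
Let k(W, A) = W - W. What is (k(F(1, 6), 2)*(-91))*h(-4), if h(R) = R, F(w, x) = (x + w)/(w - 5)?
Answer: 0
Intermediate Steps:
F(w, x) = (w + x)/(-5 + w)
k(W, A) = 0
(k(F(1, 6), 2)*(-91))*h(-4) = (0*(-91))*(-4) = 0*(-4) = 0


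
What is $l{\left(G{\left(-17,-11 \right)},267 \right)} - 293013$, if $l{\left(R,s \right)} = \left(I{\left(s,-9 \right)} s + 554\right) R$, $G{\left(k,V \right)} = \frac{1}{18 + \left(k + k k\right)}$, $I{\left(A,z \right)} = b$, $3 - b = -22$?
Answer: $- \frac{84966541}{290} \approx -2.9299 \cdot 10^{5}$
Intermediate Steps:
$b = 25$ ($b = 3 - -22 = 3 + 22 = 25$)
$I{\left(A,z \right)} = 25$
$G{\left(k,V \right)} = \frac{1}{18 + k + k^{2}}$ ($G{\left(k,V \right)} = \frac{1}{18 + \left(k + k^{2}\right)} = \frac{1}{18 + k + k^{2}}$)
$l{\left(R,s \right)} = R \left(554 + 25 s\right)$ ($l{\left(R,s \right)} = \left(25 s + 554\right) R = \left(554 + 25 s\right) R = R \left(554 + 25 s\right)$)
$l{\left(G{\left(-17,-11 \right)},267 \right)} - 293013 = \frac{554 + 25 \cdot 267}{18 - 17 + \left(-17\right)^{2}} - 293013 = \frac{554 + 6675}{18 - 17 + 289} - 293013 = \frac{1}{290} \cdot 7229 - 293013 = \frac{7229}{290} - 293013 = - \frac{84966541}{290}$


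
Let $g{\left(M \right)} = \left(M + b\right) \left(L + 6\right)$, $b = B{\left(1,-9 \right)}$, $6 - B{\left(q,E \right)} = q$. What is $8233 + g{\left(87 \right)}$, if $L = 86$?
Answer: $16697$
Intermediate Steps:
$B{\left(q,E \right)} = 6 - q$
$b = 5$ ($b = 6 - 1 = 5$)
$g{\left(M \right)} = 460 + 92 M$ ($g{\left(M \right)} = \left(M + 5\right) \left(86 + 6\right) = \left(5 + M\right) 92 = 460 + 92 M$)
$8233 + g{\left(87 \right)} = 8233 + \left(460 + 92 \cdot 87\right) = 8233 + \left(460 + 8004\right) = 8233 + 8464 = 16697$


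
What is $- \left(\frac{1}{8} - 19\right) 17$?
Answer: $\frac{2567}{8} \approx 320.88$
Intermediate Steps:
$- \left(\frac{1}{8} - 19\right) 17 = - \frac{\left(-151\right) 17}{8} = \left(-1\right) \left(- \frac{2567}{8}\right) = \frac{2567}{8}$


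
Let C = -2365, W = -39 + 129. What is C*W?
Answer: -212850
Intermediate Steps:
W = 90
C*W = -2365*90 = -212850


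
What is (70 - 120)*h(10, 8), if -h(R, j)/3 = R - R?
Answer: 0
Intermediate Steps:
h(R, j) = 0 (h(R, j) = -3*(R - R) = -3*0 = 0)
(70 - 120)*h(10, 8) = (70 - 120)*0 = -50*0 = 0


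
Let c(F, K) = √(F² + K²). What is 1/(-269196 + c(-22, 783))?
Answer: -269196/72465872843 - √613573/72465872843 ≈ -3.7256e-6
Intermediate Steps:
1/(-269196 + c(-22, 783)) = 1/(-269196 + √((-22)² + 783²)) = 1/(-269196 + √(484 + 613089)) = 1/(-269196 + √613573)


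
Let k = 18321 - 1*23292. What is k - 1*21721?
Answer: -26692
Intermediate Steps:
k = -4971 (k = 18321 - 23292 = -4971)
k - 1*21721 = -4971 - 1*21721 = -4971 - 21721 = -26692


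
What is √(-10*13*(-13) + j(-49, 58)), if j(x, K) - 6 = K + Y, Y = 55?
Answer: 3*√201 ≈ 42.532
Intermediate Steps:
j(x, K) = 61 + K (j(x, K) = 6 + (K + 55) = 6 + (55 + K) = 61 + K)
√(-10*13*(-13) + j(-49, 58)) = √(-10*13*(-13) + (61 + 58)) = √(-130*(-13) + 119) = √(1690 + 119) = √1809 = 3*√201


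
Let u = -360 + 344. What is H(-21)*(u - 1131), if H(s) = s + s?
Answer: 48174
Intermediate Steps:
u = -16
H(s) = 2*s
H(-21)*(u - 1131) = (2*(-21))*(-16 - 1131) = -42*(-1147) = 48174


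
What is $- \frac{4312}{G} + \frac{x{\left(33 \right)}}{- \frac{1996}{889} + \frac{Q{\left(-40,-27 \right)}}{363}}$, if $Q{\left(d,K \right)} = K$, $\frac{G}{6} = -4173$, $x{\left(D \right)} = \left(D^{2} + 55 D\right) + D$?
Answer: $- \frac{3954591626755}{3123703323} \approx -1266.0$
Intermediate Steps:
$x{\left(D \right)} = D^{2} + 56 D$
$G = -25038$ ($G = 6 \left(-4173\right) = -25038$)
$- \frac{4312}{G} + \frac{x{\left(33 \right)}}{- \frac{1996}{889} + \frac{Q{\left(-40,-27 \right)}}{363}} = - \frac{4312}{-25038} + \frac{33 \left(56 + 33\right)}{- \frac{1996}{889} - \frac{27}{363}} = \left(-4312\right) \left(- \frac{1}{25038}\right) + \frac{33 \cdot 89}{\left(-1996\right) \frac{1}{889} - \frac{9}{121}} = \frac{2156}{12519} + \frac{2937}{- \frac{1996}{889} - \frac{9}{121}} = \frac{2156}{12519} + \frac{2937}{- \frac{249517}{107569}} = \frac{2156}{12519} + 2937 \left(- \frac{107569}{249517}\right) = \frac{2156}{12519} - \frac{315930153}{249517} = - \frac{3954591626755}{3123703323}$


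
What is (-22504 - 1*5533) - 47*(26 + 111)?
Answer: -34476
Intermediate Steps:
(-22504 - 1*5533) - 47*(26 + 111) = (-22504 - 5533) - 47*137 = -28037 - 1*6439 = -28037 - 6439 = -34476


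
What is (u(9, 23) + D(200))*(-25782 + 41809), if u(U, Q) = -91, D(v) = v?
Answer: 1746943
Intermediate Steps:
(u(9, 23) + D(200))*(-25782 + 41809) = (-91 + 200)*(-25782 + 41809) = 109*16027 = 1746943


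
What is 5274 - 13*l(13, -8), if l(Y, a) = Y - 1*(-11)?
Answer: 4962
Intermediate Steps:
l(Y, a) = 11 + Y (l(Y, a) = Y + 11 = 11 + Y)
5274 - 13*l(13, -8) = 5274 - 13*(11 + 13) = 5274 - 13*24 = 5274 - 312 = 4962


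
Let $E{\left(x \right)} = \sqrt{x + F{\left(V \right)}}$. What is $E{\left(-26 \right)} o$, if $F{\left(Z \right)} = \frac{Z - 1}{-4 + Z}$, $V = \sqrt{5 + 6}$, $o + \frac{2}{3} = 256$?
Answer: $\frac{766 \sqrt{-103 + 25 \sqrt{11}}}{3 \sqrt{4 - \sqrt{11}}} \approx 1384.2 i$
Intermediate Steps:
$o = \frac{766}{3}$ ($o = - \frac{2}{3} + 256 = \frac{766}{3} \approx 255.33$)
$V = \sqrt{11} \approx 3.3166$
$F{\left(Z \right)} = \frac{-1 + Z}{-4 + Z}$
$E{\left(x \right)} = \sqrt{x + \frac{-1 + \sqrt{11}}{-4 + \sqrt{11}}}$
$E{\left(-26 \right)} o = \frac{\sqrt{1 - \sqrt{11} - 26 \left(4 - \sqrt{11}\right)}}{\sqrt{4 - \sqrt{11}}} \cdot \frac{766}{3} = \frac{\sqrt{1 - \sqrt{11} - \left(104 - 26 \sqrt{11}\right)}}{\sqrt{4 - \sqrt{11}}} \cdot \frac{766}{3} = \frac{\sqrt{-103 + 25 \sqrt{11}}}{\sqrt{4 - \sqrt{11}}} \cdot \frac{766}{3} = \frac{766 \sqrt{-103 + 25 \sqrt{11}}}{3 \sqrt{4 - \sqrt{11}}}$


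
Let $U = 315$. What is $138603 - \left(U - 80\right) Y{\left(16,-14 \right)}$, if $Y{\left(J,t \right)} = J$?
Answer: $134843$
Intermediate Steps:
$138603 - \left(U - 80\right) Y{\left(16,-14 \right)} = 138603 - \left(315 - 80\right) 16 = 138603 - 235 \cdot 16 = 138603 - 3760 = 134843$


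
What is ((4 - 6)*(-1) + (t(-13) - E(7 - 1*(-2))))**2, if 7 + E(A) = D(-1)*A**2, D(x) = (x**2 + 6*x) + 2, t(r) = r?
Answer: 57121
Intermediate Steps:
D(x) = 2 + x**2 + 6*x
E(A) = -7 - 3*A**2 (E(A) = -7 + (2 + (-1)**2 + 6*(-1))*A**2 = -7 + (2 + 1 - 6)*A**2 = -7 - 3*A**2)
((4 - 6)*(-1) + (t(-13) - E(7 - 1*(-2))))**2 = ((4 - 6)*(-1) + (-13 - (-7 - 3*(7 - 1*(-2))**2)))**2 = (-2*(-1) + (-13 - (-7 - 3*(7 + 2)**2)))**2 = (2 + (-13 - (-7 - 3*9**2)))**2 = (2 + (-13 - (-7 - 3*81)))**2 = (2 + (-13 - (-7 - 243)))**2 = (2 + (-13 - 1*(-250)))**2 = (2 + (-13 + 250))**2 = (2 + 237)**2 = 239**2 = 57121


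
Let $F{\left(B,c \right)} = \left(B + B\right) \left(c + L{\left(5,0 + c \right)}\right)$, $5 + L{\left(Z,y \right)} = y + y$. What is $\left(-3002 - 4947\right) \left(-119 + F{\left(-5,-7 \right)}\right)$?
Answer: $-1120809$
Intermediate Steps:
$L{\left(Z,y \right)} = -5 + 2 y$ ($L{\left(Z,y \right)} = -5 + \left(y + y\right) = -5 + 2 y$)
$F{\left(B,c \right)} = 2 B \left(-5 + 3 c\right)$ ($F{\left(B,c \right)} = \left(B + B\right) \left(c + \left(-5 + 2 \left(0 + c\right)\right)\right) = 2 B \left(c + \left(-5 + 2 c\right)\right) = 2 B \left(-5 + 3 c\right)$)
$\left(-3002 - 4947\right) \left(-119 + F{\left(-5,-7 \right)}\right) = \left(-3002 - 4947\right) \left(-119 + 2 \left(-5\right) \left(-5 + 3 \left(-7\right)\right)\right) = - 7949 \left(-119 + 2 \left(-5\right) \left(-5 - 21\right)\right) = - 7949 \left(-119 + 2 \left(-5\right) \left(-26\right)\right) = - 7949 \left(-119 + 260\right) = \left(-7949\right) 141 = -1120809$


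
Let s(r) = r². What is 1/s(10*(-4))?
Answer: 1/1600 ≈ 0.00062500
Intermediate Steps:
1/s(10*(-4)) = 1/((10*(-4))²) = 1/((-40)²) = 1/1600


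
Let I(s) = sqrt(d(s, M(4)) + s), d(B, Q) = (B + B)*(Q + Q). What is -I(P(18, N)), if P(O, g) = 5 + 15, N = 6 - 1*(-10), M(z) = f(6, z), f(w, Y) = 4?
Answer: -2*sqrt(85) ≈ -18.439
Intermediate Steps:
M(z) = 4
d(B, Q) = 4*B*Q (d(B, Q) = (2*B)*(2*Q) = 4*B*Q)
N = 16 (N = 6 + 10 = 16)
P(O, g) = 20
I(s) = sqrt(17)*sqrt(s) (I(s) = sqrt(4*s*4 + s) = sqrt(16*s + s) = sqrt(17*s) = sqrt(17)*sqrt(s))
-I(P(18, N)) = -sqrt(17)*sqrt(20) = -sqrt(17)*2*sqrt(5) = -2*sqrt(85)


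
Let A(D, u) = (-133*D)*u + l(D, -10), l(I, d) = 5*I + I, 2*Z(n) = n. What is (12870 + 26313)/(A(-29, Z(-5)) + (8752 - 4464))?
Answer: -78366/11057 ≈ -7.0875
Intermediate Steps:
Z(n) = n/2
l(I, d) = 6*I
A(D, u) = 6*D - 133*D*u (A(D, u) = (-133*D)*u + 6*D = -133*D*u + 6*D = 6*D - 133*D*u)
(12870 + 26313)/(A(-29, Z(-5)) + (8752 - 4464)) = (12870 + 26313)/(-29*(6 - 133*(-5)/2) + (8752 - 4464)) = 39183/(-29*(6 - 133*(-5/2)) + 4288) = 39183/(-29*(6 + 665/2) + 4288) = 39183/(-29*677/2 + 4288) = 39183/(-19633/2 + 4288) = 39183/(-11057/2) = 39183*(-2/11057) = -78366/11057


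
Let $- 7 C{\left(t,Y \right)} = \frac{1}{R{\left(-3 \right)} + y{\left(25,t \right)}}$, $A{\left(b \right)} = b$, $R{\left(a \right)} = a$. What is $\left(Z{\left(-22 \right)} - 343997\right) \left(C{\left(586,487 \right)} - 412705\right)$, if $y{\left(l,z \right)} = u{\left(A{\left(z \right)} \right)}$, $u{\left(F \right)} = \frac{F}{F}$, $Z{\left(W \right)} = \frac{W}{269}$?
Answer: $\frac{534656350156835}{3766} \approx 1.4197 \cdot 10^{11}$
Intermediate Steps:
$Z{\left(W \right)} = \frac{W}{269}$ ($Z{\left(W \right)} = W \frac{1}{269} = \frac{W}{269}$)
$u{\left(F \right)} = 1$
$y{\left(l,z \right)} = 1$
$C{\left(t,Y \right)} = \frac{1}{14}$ ($C{\left(t,Y \right)} = - \frac{1}{7 \left(-3 + 1\right)} = - \frac{1}{7 \left(-2\right)} = \left(- \frac{1}{7}\right) \left(- \frac{1}{2}\right) = \frac{1}{14}$)
$\left(Z{\left(-22 \right)} - 343997\right) \left(C{\left(586,487 \right)} - 412705\right) = \left(\frac{1}{269} \left(-22\right) - 343997\right) \left(\frac{1}{14} - 412705\right) = \left(- \frac{22}{269} - 343997\right) \left(- \frac{5777869}{14}\right) = \left(- \frac{92535215}{269}\right) \left(- \frac{5777869}{14}\right) = \frac{534656350156835}{3766}$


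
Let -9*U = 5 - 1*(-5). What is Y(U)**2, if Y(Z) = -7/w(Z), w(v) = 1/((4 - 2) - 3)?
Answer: 49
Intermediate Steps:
w(v) = -1 (w(v) = 1/(2 - 3) = 1/(-1) = -1)
U = -10/9 (U = -(5 - 1*(-5))/9 = -(5 + 5)/9 = -1/9*10 = -10/9 ≈ -1.1111)
Y(Z) = 7 (Y(Z) = -7/(-1) = -7*(-1) = 7)
Y(U)**2 = 7**2 = 49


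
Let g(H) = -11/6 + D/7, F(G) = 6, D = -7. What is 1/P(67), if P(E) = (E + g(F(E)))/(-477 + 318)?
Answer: -954/385 ≈ -2.4779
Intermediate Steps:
g(H) = -17/6 (g(H) = -11/6 - 7/7 = -11*⅙ - 7*⅐ = -11/6 - 1 = -17/6)
P(E) = 17/954 - E/159 (P(E) = (E - 17/6)/(-477 + 318) = (-17/6 + E)/(-159) = (-17/6 + E)*(-1/159) = 17/954 - E/159)
1/P(67) = 1/(17/954 - 1/159*67) = 1/(17/954 - 67/159) = 1/(-385/954) = -954/385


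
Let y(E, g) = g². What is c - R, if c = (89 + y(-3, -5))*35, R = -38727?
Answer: 42717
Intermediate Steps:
c = 3990 (c = (89 + (-5)²)*35 = (89 + 25)*35 = 114*35 = 3990)
c - R = 3990 - 1*(-38727) = 3990 + 38727 = 42717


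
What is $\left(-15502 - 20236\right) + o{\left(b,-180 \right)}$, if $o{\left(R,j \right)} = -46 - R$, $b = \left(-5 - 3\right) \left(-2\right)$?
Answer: $-35800$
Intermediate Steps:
$b = 16$ ($b = \left(-8\right) \left(-2\right) = 16$)
$\left(-15502 - 20236\right) + o{\left(b,-180 \right)} = \left(-15502 - 20236\right) - 62 = -35738 - 62 = -35800$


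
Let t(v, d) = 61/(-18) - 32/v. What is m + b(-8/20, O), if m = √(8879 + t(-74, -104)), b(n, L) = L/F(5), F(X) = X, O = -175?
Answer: -35 + √437446930/222 ≈ 59.213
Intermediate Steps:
t(v, d) = -61/18 - 32/v (t(v, d) = 61*(-1/18) - 32/v = -61/18 - 32/v)
b(n, L) = L/5
m = √437446930/222 (m = √(8879 + (-61/18 - 32/(-74))) = √(8879 + (-61/18 - 32*(-1/74))) = √(8879 + (-61/18 + 16/37)) = √(8879 - 1969/666) = √(5911445/666) = √437446930/222 ≈ 94.213)
m + b(-8/20, O) = √437446930/222 + (⅕)*(-175) = √437446930/222 - 35 = -35 + √437446930/222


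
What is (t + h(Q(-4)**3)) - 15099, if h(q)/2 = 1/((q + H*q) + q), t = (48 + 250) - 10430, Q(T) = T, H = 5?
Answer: -5651745/224 ≈ -25231.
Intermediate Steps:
t = -10132 (t = 298 - 10430 = -10132)
h(q) = 2/(7*q) (h(q) = 2/((q + 5*q) + q) = 2/(6*q + q) = 2/((7*q)) = 2*(1/(7*q)) = 2/(7*q))
(t + h(Q(-4)**3)) - 15099 = (-10132 + 2/(7*((-4)**3))) - 15099 = (-10132 + (2/7)/(-64)) - 15099 = (-10132 + (2/7)*(-1/64)) - 15099 = (-10132 - 1/224) - 15099 = -2269569/224 - 15099 = -5651745/224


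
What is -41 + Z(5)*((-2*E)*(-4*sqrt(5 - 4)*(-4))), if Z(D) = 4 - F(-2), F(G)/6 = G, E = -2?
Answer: 983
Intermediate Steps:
F(G) = 6*G
Z(D) = 16 (Z(D) = 4 - 6*(-2) = 4 - 1*(-12) = 4 + 12 = 16)
-41 + Z(5)*((-2*E)*(-4*sqrt(5 - 4)*(-4))) = -41 + 16*((-2*(-2))*(-4*sqrt(5 - 4)*(-4))) = -41 + 16*(4*(-4*sqrt(1)*(-4))) = -41 + 16*(4*(-4*1*(-4))) = -41 + 16*(4*(-4*(-4))) = -41 + 16*(4*16) = -41 + 16*64 = -41 + 1024 = 983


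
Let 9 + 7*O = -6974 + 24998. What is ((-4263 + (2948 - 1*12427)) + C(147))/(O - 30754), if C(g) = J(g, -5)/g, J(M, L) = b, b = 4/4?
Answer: 809/1659 ≈ 0.48764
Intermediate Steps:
O = 18015/7 (O = -9/7 + (-6974 + 24998)/7 = -9/7 + (⅐)*18024 = -9/7 + 18024/7 = 18015/7 ≈ 2573.6)
b = 1 (b = 4*(¼) = 1)
J(M, L) = 1
C(g) = 1/g
((-4263 + (2948 - 1*12427)) + C(147))/(O - 30754) = ((-4263 + (2948 - 1*12427)) + 1/147)/(18015/7 - 30754) = ((-4263 + (2948 - 12427)) + 1/147)/(-197263/7) = ((-4263 - 9479) + 1/147)*(-7/197263) = (-13742 + 1/147)*(-7/197263) = -2020073/147*(-7/197263) = 809/1659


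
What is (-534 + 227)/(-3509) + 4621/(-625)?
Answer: -16023214/2193125 ≈ -7.3061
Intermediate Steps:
(-534 + 227)/(-3509) + 4621/(-625) = -307*(-1/3509) + 4621*(-1/625) = 307/3509 - 4621/625 = -16023214/2193125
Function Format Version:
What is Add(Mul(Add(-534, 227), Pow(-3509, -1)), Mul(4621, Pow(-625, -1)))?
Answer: Rational(-16023214, 2193125) ≈ -7.3061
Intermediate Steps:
Add(Mul(Add(-534, 227), Pow(-3509, -1)), Mul(4621, Pow(-625, -1))) = Add(Mul(-307, Rational(-1, 3509)), Mul(4621, Rational(-1, 625))) = Add(Rational(307, 3509), Rational(-4621, 625)) = Rational(-16023214, 2193125)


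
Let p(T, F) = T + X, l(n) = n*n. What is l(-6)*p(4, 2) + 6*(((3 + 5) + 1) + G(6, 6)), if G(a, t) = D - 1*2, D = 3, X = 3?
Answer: 312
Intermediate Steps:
l(n) = n²
G(a, t) = 1 (G(a, t) = 3 - 1*2 = 3 - 2 = 1)
p(T, F) = 3 + T (p(T, F) = T + 3 = 3 + T)
l(-6)*p(4, 2) + 6*(((3 + 5) + 1) + G(6, 6)) = (-6)²*(3 + 4) + 6*(((3 + 5) + 1) + 1) = 36*7 + 6*((8 + 1) + 1) = 252 + 6*(9 + 1) = 252 + 6*10 = 252 + 60 = 312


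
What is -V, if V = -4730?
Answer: 4730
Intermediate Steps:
-V = -1*(-4730) = 4730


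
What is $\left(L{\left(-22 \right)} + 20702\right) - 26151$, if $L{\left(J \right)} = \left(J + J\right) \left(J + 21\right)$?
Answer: $-5405$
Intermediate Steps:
$L{\left(J \right)} = 2 J \left(21 + J\right)$
$\left(L{\left(-22 \right)} + 20702\right) - 26151 = \left(2 \left(-22\right) \left(21 - 22\right) + 20702\right) - 26151 = \left(2 \left(-22\right) \left(-1\right) + 20702\right) - 26151 = \left(44 + 20702\right) - 26151 = 20746 - 26151 = -5405$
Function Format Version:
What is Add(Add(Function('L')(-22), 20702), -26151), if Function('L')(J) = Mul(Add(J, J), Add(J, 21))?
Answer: -5405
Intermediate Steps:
Function('L')(J) = Mul(2, J, Add(21, J)) (Function('L')(J) = Mul(Mul(2, J), Add(21, J)) = Mul(2, J, Add(21, J)))
Add(Add(Function('L')(-22), 20702), -26151) = Add(Add(Mul(2, -22, Add(21, -22)), 20702), -26151) = Add(Add(Mul(2, -22, -1), 20702), -26151) = Add(Add(44, 20702), -26151) = Add(20746, -26151) = -5405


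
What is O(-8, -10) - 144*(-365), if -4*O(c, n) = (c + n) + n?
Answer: 52567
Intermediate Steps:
O(c, n) = -n/2 - c/4 (O(c, n) = -((c + n) + n)/4 = -(c + 2*n)/4 = -n/2 - c/4)
O(-8, -10) - 144*(-365) = (-1/2*(-10) - 1/4*(-8)) - 144*(-365) = (5 + 2) + 52560 = 7 + 52560 = 52567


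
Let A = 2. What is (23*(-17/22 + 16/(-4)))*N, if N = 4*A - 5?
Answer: -7245/22 ≈ -329.32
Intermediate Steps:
N = 3 (N = 4*2 - 5 = 8 - 5 = 3)
(23*(-17/22 + 16/(-4)))*N = (23*(-17/22 + 16/(-4)))*3 = (23*(-17*1/22 + 16*(-¼)))*3 = (23*(-17/22 - 4))*3 = (23*(-105/22))*3 = -2415/22*3 = -7245/22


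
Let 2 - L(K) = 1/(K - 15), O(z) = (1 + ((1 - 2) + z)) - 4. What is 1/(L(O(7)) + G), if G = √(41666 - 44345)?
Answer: 300/386401 - 144*I*√2679/386401 ≈ 0.0007764 - 0.019289*I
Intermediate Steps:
O(z) = -4 + z (O(z) = (1 + (-1 + z)) - 4 = z - 4 = -4 + z)
L(K) = 2 - 1/(-15 + K) (L(K) = 2 - 1/(K - 15) = 2 - 1/(-15 + K))
G = I*√2679 (G = √(-2679) = I*√2679 ≈ 51.759*I)
1/(L(O(7)) + G) = 1/((-31 + 2*(-4 + 7))/(-15 + (-4 + 7)) + I*√2679) = 1/((-31 + 2*3)/(-15 + 3) + I*√2679) = 1/((-31 + 6)/(-12) + I*√2679) = 1/(-1/12*(-25) + I*√2679) = 1/(25/12 + I*√2679)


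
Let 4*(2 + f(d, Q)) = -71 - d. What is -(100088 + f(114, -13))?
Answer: -400159/4 ≈ -1.0004e+5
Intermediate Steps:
f(d, Q) = -79/4 - d/4 (f(d, Q) = -2 + (-71 - d)/4 = -2 + (-71/4 - d/4) = -79/4 - d/4)
-(100088 + f(114, -13)) = -(100088 + (-79/4 - ¼*114)) = -(100088 + (-79/4 - 57/2)) = -(100088 - 193/4) = -1*400159/4 = -400159/4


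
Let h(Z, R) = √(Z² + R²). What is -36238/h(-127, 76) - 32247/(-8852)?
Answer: 32247/8852 - 36238*√21905/21905 ≈ -241.20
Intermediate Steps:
h(Z, R) = √(R² + Z²)
-36238/h(-127, 76) - 32247/(-8852) = -36238/√(76² + (-127)²) - 32247/(-8852) = -36238/√(5776 + 16129) - 32247*(-1/8852) = -36238*√21905/21905 + 32247/8852 = 32247/8852 - 36238*√21905/21905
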